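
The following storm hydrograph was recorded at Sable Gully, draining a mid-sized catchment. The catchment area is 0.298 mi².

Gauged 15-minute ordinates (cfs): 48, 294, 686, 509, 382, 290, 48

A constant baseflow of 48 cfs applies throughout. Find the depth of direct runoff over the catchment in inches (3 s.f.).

Direct runoff: 0.0, 246.0, 638.0, 461.0, 334.0, 242.0, 0.0 cfs; ΣQ_DR = 1921 cfs.
V = ΣQ_DR · Δt = 1921 × 900 s = 1.729 × 10^6 ft³.
Over A = 0.298 mi², depth = V / A = 2.50 in.

d ≈ 2.50 in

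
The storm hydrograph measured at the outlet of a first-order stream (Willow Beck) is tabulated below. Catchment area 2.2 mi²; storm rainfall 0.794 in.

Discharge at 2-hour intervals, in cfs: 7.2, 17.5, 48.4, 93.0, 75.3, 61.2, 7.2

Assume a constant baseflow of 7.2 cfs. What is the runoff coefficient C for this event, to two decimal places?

ΣQ_DR = 259.4 cfs; V = ΣQ_DR·Δt = 1.868 × 10^6 ft³.
Runoff depth d = V / A = 0.3654 in.
C = d / P = 0.3654 / 0.794 = 0.46.

C ≈ 0.46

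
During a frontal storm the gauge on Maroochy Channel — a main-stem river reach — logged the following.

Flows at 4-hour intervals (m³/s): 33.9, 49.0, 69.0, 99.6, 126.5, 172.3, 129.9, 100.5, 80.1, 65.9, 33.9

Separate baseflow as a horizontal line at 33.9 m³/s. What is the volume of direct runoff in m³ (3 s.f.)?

V ≈ 8.46 × 10^6 m³

Direct-runoff ordinates (Q − Q_b): 0.0, 15.1, 35.1, 65.7, 92.6, 138.4, 96.0, 66.6, 46.2, 32.0, 0.0 m³/s.
ΣQ_DR = 587.7 m³/s.
With Δt = 4 h = 14400 s, V = ΣQ_DR · Δt = 587.7 × 14400 = 8.46 × 10^6 m³.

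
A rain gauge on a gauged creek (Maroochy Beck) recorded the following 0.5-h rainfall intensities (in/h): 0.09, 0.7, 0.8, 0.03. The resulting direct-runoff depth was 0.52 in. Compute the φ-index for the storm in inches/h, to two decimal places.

φ ≈ 0.23 in/h

Only the 2 blocks with intensity above φ contribute runoff: 0.7, 0.8 in/h.
Σ(I−φ)·Δt = d  ⇒  (0.7+0.8 − 2φ)·0.5 = 0.52
φ = (1.500 − 0.52/0.5) / 2 = 0.23 in/h.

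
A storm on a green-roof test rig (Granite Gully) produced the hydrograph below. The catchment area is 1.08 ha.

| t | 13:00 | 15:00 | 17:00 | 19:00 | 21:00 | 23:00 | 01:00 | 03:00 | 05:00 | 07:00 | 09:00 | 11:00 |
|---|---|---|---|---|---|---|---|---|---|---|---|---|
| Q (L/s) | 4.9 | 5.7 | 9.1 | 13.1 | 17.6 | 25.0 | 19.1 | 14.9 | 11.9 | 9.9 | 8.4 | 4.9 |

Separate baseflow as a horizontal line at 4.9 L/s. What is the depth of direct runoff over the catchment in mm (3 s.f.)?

d ≈ 57.1 mm

Direct runoff: 0.0, 0.8, 4.2, 8.2, 12.7, 20.1, 14.2, 10.0, 7.0, 5.0, 3.5, 0.0 L/s; ΣQ_DR = 85.70 L/s.
V = ΣQ_DR · Δt = 85.70 × 7200 s = 6.170 × 10^5 L.
Over A = 1.08 ha, depth = V / A = 57.1 mm.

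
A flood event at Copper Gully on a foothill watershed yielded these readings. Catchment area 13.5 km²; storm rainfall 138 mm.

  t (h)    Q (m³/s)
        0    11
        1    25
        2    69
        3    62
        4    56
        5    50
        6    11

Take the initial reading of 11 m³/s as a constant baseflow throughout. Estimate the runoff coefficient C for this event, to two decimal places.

ΣQ_DR = 207.0 m³/s; V = ΣQ_DR·Δt = 7.452 × 10^5 m³.
Runoff depth d = V / A = 55.20 mm.
C = d / P = 55.20 / 138 = 0.40.

C ≈ 0.40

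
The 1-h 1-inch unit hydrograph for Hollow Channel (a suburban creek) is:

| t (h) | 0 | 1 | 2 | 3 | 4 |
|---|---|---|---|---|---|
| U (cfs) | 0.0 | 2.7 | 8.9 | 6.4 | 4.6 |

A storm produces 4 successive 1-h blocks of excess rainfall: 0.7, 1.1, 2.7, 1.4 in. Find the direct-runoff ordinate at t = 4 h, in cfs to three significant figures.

By discrete convolution, Q_j = Σ (P_i / 1 in) · U_{j−i}.
At t = 4 h (j=4): Q = (0.7/1)·4.6 + (1.1/1)·6.4 + (2.7/1)·8.9 + (1.4/1)·2.7 = 38.1 cfs.

Q ≈ 38.1 cfs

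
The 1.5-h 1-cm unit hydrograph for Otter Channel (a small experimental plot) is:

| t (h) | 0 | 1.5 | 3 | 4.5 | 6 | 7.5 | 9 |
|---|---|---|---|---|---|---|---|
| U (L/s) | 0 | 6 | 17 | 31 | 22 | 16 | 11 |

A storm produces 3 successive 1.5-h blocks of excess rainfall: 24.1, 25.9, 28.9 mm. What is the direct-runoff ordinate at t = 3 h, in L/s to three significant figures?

By discrete convolution, Q_j = Σ (P_i / 10 mm) · U_{j−i}.
At t = 3 h (j=2): Q = (24.1/10)·17 + (25.9/10)·6 + (28.9/10)·0 = 56.5 L/s.

Q ≈ 56.5 L/s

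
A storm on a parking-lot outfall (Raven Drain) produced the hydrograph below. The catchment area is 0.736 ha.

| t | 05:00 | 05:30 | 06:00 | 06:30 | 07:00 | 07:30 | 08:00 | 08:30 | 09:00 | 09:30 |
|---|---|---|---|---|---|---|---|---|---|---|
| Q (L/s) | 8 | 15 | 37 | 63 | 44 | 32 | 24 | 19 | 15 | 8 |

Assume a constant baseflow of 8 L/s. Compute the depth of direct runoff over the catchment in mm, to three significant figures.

d ≈ 45.2 mm

Direct runoff: 0.0, 7.0, 29.0, 55.0, 36.0, 24.0, 16.0, 11.0, 7.0, 0.0 L/s; ΣQ_DR = 185.0 L/s.
V = ΣQ_DR · Δt = 185.0 × 1800 s = 3.330 × 10^5 L.
Over A = 0.736 ha, depth = V / A = 45.2 mm.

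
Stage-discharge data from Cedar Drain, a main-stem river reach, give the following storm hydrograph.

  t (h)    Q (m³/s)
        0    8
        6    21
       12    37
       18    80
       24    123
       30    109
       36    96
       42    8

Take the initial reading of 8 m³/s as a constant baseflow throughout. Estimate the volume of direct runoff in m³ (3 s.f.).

V ≈ 9.03 × 10^6 m³

Direct-runoff ordinates (Q − Q_b): 0.0, 13.0, 29.0, 72.0, 115.0, 101.0, 88.0, 0.0 m³/s.
ΣQ_DR = 418.0 m³/s.
With Δt = 6 h = 21600 s, V = ΣQ_DR · Δt = 418.0 × 21600 = 9.03 × 10^6 m³.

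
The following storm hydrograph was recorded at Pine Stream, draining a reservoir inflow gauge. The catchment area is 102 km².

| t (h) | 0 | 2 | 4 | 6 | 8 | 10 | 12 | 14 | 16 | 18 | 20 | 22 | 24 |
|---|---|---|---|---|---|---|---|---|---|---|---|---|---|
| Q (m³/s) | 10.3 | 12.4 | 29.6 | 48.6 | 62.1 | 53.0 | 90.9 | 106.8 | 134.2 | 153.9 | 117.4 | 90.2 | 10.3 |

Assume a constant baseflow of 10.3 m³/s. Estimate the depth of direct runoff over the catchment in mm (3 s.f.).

d ≈ 55.5 mm

Direct runoff: 0.0, 2.1, 19.3, 38.3, 51.8, 42.7, 80.6, 96.5, 123.9, 143.6, 107.1, 79.9, 0.0 m³/s; ΣQ_DR = 785.8 m³/s.
V = ΣQ_DR · Δt = 785.8 × 7200 s = 5.658 × 10^6 m³.
Over A = 102 km², depth = V / A = 55.5 mm.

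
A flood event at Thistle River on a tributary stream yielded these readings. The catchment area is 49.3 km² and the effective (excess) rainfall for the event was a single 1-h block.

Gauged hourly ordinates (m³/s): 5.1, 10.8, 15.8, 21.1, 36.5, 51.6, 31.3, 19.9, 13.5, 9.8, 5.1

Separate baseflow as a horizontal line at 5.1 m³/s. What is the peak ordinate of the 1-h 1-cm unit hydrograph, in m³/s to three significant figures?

U_p ≈ 38.7 m³/s

Direct runoff: 0.0, 5.7, 10.7, 16.0, 31.4, 46.5, 26.2, 14.8, 8.4, 4.7, 0.0 m³/s; ΣQ_DR = 164.4 m³/s, peak = 46.5 m³/s.
Runoff depth d = ΣQ_DR·Δt / A = 164.4 × 3600 / (49.3 km²) = 12.00 mm.
The 1-cm UH is the DRH scaled by (10 mm)/d, so U_p = 46.5 × 10/12.00 = 38.7 m³/s.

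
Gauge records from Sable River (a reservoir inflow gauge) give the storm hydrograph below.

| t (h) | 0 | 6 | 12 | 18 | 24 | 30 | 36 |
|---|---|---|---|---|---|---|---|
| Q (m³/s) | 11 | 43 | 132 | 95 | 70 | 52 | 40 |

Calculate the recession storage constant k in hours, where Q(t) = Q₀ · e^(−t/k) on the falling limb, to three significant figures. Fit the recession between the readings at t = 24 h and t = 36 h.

On the falling limb, Q drops from 70 to 40 m³/s between t = 24 h and t = 36 h (Δt = 12 h).
k = −Δt / ln(Q₂/Q₁) = −12 / ln(40/70) = 21.4 h.

k ≈ 21.4 h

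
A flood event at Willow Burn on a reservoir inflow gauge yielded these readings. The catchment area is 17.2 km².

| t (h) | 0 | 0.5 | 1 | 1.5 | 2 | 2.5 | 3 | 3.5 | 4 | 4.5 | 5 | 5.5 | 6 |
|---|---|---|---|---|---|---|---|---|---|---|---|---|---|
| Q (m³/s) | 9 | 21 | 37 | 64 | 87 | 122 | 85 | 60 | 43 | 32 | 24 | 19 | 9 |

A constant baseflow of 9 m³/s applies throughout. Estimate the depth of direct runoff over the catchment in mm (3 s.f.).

Direct runoff: 0.0, 12.0, 28.0, 55.0, 78.0, 113.0, 76.0, 51.0, 34.0, 23.0, 15.0, 10.0, 0.0 m³/s; ΣQ_DR = 495.0 m³/s.
V = ΣQ_DR · Δt = 495.0 × 1800 s = 8.910 × 10^5 m³.
Over A = 17.2 km², depth = V / A = 51.8 mm.

d ≈ 51.8 mm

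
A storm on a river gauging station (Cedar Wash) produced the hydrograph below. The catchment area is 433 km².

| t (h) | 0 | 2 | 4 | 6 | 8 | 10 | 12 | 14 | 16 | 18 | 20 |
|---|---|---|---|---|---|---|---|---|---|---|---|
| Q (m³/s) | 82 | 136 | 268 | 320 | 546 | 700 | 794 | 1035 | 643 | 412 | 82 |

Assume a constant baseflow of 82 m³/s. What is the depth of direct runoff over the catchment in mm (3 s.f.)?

d ≈ 68.4 mm

Direct runoff: 0.0, 54.0, 186.0, 238.0, 464.0, 618.0, 712.0, 953.0, 561.0, 330.0, 0.0 m³/s; ΣQ_DR = 4116 m³/s.
V = ΣQ_DR · Δt = 4116 × 7200 s = 2.964 × 10^7 m³.
Over A = 433 km², depth = V / A = 68.4 mm.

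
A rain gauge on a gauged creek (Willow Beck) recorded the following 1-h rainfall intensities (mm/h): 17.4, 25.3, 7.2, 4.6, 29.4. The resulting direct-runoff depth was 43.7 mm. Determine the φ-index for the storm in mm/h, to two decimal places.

φ ≈ 9.47 mm/h

Only the 3 blocks with intensity above φ contribute runoff: 17.4, 25.3, 29.4 mm/h.
Σ(I−φ)·Δt = d  ⇒  (17.4+25.3+29.4 − 3φ)·1 = 43.7
φ = (72.10 − 43.7/1) / 3 = 9.47 mm/h.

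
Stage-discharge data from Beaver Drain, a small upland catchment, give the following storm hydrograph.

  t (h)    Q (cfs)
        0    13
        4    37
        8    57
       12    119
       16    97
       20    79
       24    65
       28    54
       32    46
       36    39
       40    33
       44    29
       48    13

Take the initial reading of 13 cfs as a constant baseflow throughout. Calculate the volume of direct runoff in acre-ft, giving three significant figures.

V ≈ 169 acre-ft

Direct-runoff ordinates (Q − Q_b): 0.0, 24.0, 44.0, 106.0, 84.0, 66.0, 52.0, 41.0, 33.0, 26.0, 20.0, 16.0, 0.0 cfs.
ΣQ_DR = 512.0 cfs.
With Δt = 4 h = 14400 s, V = ΣQ_DR · Δt = 512.0 × 14400 = 7.37 × 10^6 ft³ = 169 acre-ft.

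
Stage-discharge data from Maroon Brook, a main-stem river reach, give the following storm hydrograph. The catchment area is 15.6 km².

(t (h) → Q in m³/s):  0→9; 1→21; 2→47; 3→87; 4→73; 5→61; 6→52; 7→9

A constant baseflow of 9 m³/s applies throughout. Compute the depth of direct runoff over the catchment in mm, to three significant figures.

Direct runoff: 0.0, 12.0, 38.0, 78.0, 64.0, 52.0, 43.0, 0.0 m³/s; ΣQ_DR = 287.0 m³/s.
V = ΣQ_DR · Δt = 287.0 × 3600 s = 1.033 × 10^6 m³.
Over A = 15.6 km², depth = V / A = 66.2 mm.

d ≈ 66.2 mm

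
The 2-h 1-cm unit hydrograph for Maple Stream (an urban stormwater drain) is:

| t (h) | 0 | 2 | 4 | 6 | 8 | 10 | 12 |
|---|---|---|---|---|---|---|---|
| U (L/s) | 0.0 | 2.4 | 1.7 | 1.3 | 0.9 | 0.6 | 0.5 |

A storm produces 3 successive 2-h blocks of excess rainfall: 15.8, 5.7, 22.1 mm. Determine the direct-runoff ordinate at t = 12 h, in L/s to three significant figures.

By discrete convolution, Q_j = Σ (P_i / 10 mm) · U_{j−i}.
At t = 12 h (j=6): Q = (15.8/10)·0.5 + (5.7/10)·0.6 + (22.1/10)·0.9 = 3.12 L/s.

Q ≈ 3.12 L/s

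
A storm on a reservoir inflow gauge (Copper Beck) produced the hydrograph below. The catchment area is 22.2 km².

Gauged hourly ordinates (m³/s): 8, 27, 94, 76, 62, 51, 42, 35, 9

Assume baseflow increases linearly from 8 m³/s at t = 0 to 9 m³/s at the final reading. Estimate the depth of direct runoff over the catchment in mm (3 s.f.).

d ≈ 53.1 mm

Direct runoff: 0.00, 18.88, 85.75, 67.62, 53.50, 42.38, 33.25, 26.12, 0.00 m³/s; ΣQ_DR = 327.5 m³/s.
V = ΣQ_DR · Δt = 327.5 × 3600 s = 1.179 × 10^6 m³.
Over A = 22.2 km², depth = V / A = 53.1 mm.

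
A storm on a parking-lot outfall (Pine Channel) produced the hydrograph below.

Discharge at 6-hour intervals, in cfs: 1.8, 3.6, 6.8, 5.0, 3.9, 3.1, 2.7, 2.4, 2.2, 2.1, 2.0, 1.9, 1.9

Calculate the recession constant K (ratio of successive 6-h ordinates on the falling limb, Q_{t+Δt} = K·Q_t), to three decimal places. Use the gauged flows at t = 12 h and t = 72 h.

K ≈ 0.880

Using the recession-limb readings at t = 12 h and t = 72 h: Q falls from 6.8 to 1.9 cfs over 10 intervals.
K = (Q₂/Q₁)^(1/10) = (1.9/6.8)^(1/10) = 0.880.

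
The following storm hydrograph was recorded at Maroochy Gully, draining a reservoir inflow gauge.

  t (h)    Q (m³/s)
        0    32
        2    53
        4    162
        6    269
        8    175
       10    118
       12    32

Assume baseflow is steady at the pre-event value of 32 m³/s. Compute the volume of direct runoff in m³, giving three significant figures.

V ≈ 4.44 × 10^6 m³

Direct-runoff ordinates (Q − Q_b): 0.0, 21.0, 130.0, 237.0, 143.0, 86.0, 0.0 m³/s.
ΣQ_DR = 617.0 m³/s.
With Δt = 2 h = 7200 s, V = ΣQ_DR · Δt = 617.0 × 7200 = 4.44 × 10^6 m³.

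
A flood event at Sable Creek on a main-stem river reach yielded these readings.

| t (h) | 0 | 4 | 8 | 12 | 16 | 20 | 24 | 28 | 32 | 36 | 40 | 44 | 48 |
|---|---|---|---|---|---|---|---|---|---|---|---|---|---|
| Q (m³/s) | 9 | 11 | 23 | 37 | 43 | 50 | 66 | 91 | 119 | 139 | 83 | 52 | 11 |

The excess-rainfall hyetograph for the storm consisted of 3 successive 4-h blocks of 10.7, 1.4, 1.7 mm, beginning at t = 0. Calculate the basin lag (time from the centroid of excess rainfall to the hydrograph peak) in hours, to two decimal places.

Centroid of excess rainfall: t_c = Σ P_i·t̄_i / ΣP_i = 3.3913 h (block centres at 2, 6, 10 h).
Hydrograph peak occurs at t = 36 h, so basin lag t_L = 36 − 3.3913 = 32.61 h.

t_L ≈ 32.61 h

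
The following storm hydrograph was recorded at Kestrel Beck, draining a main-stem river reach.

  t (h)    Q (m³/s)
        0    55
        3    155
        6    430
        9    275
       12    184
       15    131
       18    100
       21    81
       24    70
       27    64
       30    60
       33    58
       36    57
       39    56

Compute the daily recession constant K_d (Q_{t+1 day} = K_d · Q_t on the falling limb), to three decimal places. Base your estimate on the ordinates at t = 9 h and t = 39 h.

K_d ≈ 0.280

Between t = 9 h and t = 39 h the flow falls from 275 to 56 m³/s over 10×3 h = 30 h.
Per-interval ratio K = (56/275)^(1/10) = 0.8529; K_d = K^(24/3) = 0.280.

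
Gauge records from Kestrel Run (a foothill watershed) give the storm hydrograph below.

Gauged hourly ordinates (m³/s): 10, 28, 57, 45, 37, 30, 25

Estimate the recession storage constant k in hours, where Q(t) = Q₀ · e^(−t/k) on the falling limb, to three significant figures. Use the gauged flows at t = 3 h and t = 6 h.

On the falling limb, Q drops from 45 to 25 m³/s between t = 3 h and t = 6 h (Δt = 3 h).
k = −Δt / ln(Q₂/Q₁) = −3 / ln(25/45) = 5.10 h.

k ≈ 5.10 h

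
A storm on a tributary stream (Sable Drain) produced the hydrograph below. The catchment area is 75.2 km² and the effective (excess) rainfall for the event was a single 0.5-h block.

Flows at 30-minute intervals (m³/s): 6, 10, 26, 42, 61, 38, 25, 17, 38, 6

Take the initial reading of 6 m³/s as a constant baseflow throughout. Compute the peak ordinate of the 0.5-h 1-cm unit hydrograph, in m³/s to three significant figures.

U_p ≈ 110 m³/s

Direct runoff: 0.0, 4.0, 20.0, 36.0, 55.0, 32.0, 19.0, 11.0, 32.0, 0.0 m³/s; ΣQ_DR = 209.0 m³/s, peak = 55.0 m³/s.
Runoff depth d = ΣQ_DR·Δt / A = 209.0 × 1800 / (75.2 km²) = 5.003 mm.
The 1-cm UH is the DRH scaled by (10 mm)/d, so U_p = 55.0 × 10/5.003 = 110 m³/s.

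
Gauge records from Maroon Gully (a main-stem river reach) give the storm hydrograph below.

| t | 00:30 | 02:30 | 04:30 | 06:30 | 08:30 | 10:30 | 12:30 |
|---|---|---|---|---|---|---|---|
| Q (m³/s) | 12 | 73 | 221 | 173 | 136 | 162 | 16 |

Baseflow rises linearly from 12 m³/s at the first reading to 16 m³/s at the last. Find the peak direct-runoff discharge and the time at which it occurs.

Subtracting baseflow gives direct-runoff ordinates: 0.00, 60.33, 207.67, 159.00, 121.33, 146.67, 0.00 m³/s.
The maximum is 207.67 m³/s, occurring at the reading for t = 04:30.

Q_p = 207.67 m³/s at t = 04:30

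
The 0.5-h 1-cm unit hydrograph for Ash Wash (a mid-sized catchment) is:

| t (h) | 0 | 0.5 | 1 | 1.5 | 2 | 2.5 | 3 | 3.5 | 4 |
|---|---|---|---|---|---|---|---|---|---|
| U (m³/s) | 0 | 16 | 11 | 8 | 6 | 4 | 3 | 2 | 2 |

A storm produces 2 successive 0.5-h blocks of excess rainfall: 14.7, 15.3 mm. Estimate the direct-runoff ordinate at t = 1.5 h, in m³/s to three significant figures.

Q ≈ 28.6 m³/s

By discrete convolution, Q_j = Σ (P_i / 10 mm) · U_{j−i}.
At t = 1.5 h (j=3): Q = (14.7/10)·8 + (15.3/10)·11 = 28.6 m³/s.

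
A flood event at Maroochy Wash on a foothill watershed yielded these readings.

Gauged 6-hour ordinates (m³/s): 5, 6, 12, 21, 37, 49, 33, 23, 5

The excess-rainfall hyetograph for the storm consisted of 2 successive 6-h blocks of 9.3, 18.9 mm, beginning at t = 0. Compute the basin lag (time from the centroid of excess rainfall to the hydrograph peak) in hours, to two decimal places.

Centroid of excess rainfall: t_c = Σ P_i·t̄_i / ΣP_i = 7.0213 h (block centres at 3, 9 h).
Hydrograph peak occurs at t = 30 h, so basin lag t_L = 30 − 7.0213 = 22.98 h.

t_L ≈ 22.98 h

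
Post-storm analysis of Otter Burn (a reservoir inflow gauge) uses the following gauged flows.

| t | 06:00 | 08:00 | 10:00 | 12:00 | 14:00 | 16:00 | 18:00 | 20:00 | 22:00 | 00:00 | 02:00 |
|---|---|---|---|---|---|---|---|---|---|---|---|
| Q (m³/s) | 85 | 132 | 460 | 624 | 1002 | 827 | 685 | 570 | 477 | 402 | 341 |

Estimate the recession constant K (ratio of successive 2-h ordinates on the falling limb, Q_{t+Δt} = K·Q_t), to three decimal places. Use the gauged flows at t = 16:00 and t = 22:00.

Using the recession-limb readings at t = 16:00 and t = 22:00: Q falls from 827 to 477 m³/s over 3 intervals.
K = (Q₂/Q₁)^(1/3) = (477/827)^(1/3) = 0.832.

K ≈ 0.832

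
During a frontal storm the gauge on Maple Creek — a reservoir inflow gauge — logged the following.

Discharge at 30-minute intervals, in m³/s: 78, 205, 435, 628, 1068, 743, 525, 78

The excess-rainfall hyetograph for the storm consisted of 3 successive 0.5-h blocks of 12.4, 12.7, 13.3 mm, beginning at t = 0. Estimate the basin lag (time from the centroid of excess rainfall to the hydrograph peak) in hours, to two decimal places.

Centroid of excess rainfall: t_c = Σ P_i·t̄_i / ΣP_i = 0.7617 h (block centres at 0.25, 0.75, 1.25 h).
Hydrograph peak occurs at t = 2 h, so basin lag t_L = 2 − 0.7617 = 1.24 h.

t_L ≈ 1.24 h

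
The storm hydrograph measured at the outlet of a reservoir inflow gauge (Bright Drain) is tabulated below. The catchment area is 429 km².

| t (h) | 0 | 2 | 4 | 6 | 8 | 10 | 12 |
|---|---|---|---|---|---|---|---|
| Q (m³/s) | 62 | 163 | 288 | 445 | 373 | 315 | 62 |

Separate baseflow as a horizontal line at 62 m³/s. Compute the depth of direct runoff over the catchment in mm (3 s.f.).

d ≈ 21.4 mm

Direct runoff: 0.0, 101.0, 226.0, 383.0, 311.0, 253.0, 0.0 m³/s; ΣQ_DR = 1274 m³/s.
V = ΣQ_DR · Δt = 1274 × 7200 s = 9.173 × 10^6 m³.
Over A = 429 km², depth = V / A = 21.4 mm.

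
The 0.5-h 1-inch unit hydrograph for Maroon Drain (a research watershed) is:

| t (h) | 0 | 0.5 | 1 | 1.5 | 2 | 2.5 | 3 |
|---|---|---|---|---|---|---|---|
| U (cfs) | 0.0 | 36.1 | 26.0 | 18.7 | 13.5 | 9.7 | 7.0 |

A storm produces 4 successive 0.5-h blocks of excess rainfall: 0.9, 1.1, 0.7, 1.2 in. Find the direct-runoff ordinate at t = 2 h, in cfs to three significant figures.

Q ≈ 94.2 cfs

By discrete convolution, Q_j = Σ (P_i / 1 in) · U_{j−i}.
At t = 2 h (j=4): Q = (0.9/1)·13.5 + (1.1/1)·18.7 + (0.7/1)·26.0 + (1.2/1)·36.1 = 94.2 cfs.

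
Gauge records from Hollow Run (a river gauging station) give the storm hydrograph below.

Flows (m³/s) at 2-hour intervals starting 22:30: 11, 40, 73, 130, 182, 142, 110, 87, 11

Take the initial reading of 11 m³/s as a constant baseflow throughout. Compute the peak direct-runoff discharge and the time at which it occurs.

Subtracting baseflow gives direct-runoff ordinates: 0.0, 29.0, 62.0, 119.0, 171.0, 131.0, 99.0, 76.0, 0.0 m³/s.
The maximum is 171.0 m³/s, occurring at the reading for t = 06:30.

Q_p = 171.0 m³/s at t = 06:30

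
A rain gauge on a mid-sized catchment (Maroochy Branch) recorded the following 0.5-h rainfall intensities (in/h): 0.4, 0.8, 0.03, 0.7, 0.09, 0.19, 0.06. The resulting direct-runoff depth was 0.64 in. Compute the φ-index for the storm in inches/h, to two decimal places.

φ ≈ 0.21 in/h

Only the 3 blocks with intensity above φ contribute runoff: 0.4, 0.8, 0.7 in/h.
Σ(I−φ)·Δt = d  ⇒  (0.4+0.8+0.7 − 3φ)·0.5 = 0.64
φ = (1.900 − 0.64/0.5) / 3 = 0.21 in/h.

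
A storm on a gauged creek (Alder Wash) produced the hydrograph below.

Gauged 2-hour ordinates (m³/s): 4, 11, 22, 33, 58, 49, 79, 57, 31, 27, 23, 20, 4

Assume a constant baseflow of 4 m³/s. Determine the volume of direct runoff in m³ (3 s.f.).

V ≈ 2.64 × 10^6 m³

Direct-runoff ordinates (Q − Q_b): 0.0, 7.0, 18.0, 29.0, 54.0, 45.0, 75.0, 53.0, 27.0, 23.0, 19.0, 16.0, 0.0 m³/s.
ΣQ_DR = 366.0 m³/s.
With Δt = 2 h = 7200 s, V = ΣQ_DR · Δt = 366.0 × 7200 = 2.64 × 10^6 m³.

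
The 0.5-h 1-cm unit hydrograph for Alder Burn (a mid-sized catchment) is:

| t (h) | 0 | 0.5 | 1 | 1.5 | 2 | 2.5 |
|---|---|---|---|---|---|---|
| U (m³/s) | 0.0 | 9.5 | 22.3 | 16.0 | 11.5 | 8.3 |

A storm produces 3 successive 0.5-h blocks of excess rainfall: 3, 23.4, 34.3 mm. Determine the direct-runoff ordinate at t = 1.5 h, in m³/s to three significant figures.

By discrete convolution, Q_j = Σ (P_i / 10 mm) · U_{j−i}.
At t = 1.5 h (j=3): Q = (3/10)·16.0 + (23.4/10)·22.3 + (34.3/10)·9.5 = 89.6 m³/s.

Q ≈ 89.6 m³/s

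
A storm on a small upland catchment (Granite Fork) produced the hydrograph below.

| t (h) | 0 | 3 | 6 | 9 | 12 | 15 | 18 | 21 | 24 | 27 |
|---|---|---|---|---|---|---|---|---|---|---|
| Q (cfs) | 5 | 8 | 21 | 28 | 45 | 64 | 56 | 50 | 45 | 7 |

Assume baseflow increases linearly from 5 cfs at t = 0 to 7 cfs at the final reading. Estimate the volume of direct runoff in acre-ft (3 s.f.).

Direct-runoff ordinates (Q − Q_b): 0.00, 2.78, 15.56, 22.33, 39.11, 57.89, 49.67, 43.44, 38.22, 0.00 cfs.
ΣQ_DR = 269.0 cfs.
With Δt = 3 h = 10800 s, V = ΣQ_DR · Δt = 269.0 × 10800 = 2.91 × 10^6 ft³ = 66.7 acre-ft.

V ≈ 66.7 acre-ft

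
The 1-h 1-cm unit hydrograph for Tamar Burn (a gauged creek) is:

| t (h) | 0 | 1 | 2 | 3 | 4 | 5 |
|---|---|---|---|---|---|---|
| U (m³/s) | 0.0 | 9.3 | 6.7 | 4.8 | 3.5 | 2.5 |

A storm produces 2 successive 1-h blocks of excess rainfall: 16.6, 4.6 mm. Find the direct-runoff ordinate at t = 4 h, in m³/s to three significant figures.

By discrete convolution, Q_j = Σ (P_i / 10 mm) · U_{j−i}.
At t = 4 h (j=4): Q = (16.6/10)·3.5 + (4.6/10)·4.8 = 8.02 m³/s.

Q ≈ 8.02 m³/s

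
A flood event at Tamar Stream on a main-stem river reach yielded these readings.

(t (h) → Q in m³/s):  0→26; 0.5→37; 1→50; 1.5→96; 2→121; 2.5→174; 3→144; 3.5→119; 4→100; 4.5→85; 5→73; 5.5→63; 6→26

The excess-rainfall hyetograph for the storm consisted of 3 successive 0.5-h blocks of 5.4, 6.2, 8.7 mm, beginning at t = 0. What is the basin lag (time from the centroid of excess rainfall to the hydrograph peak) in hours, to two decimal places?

Centroid of excess rainfall: t_c = Σ P_i·t̄_i / ΣP_i = 0.8313 h (block centres at 0.25, 0.75, 1.25 h).
Hydrograph peak occurs at t = 2.5 h, so basin lag t_L = 2.5 − 0.8313 = 1.67 h.

t_L ≈ 1.67 h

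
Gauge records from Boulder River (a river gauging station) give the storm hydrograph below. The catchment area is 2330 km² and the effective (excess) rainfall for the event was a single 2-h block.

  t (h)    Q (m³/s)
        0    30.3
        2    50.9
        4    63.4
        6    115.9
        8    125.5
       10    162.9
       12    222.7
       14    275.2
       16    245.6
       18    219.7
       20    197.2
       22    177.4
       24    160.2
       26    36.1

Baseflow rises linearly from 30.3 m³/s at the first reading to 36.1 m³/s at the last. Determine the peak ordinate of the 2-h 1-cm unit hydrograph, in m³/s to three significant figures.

U_p ≈ 484 m³/s

Direct runoff: 0.00, 20.15, 32.21, 84.26, 93.42, 130.37, 189.72, 241.78, 211.73, 185.38, 162.44, 142.19, 124.55, 0.00 m³/s; ΣQ_DR = 1618 m³/s, peak = 241.78 m³/s.
Runoff depth d = ΣQ_DR·Δt / A = 1618 × 7200 / (2330 km²) = 5.000 mm.
The 1-cm UH is the DRH scaled by (10 mm)/d, so U_p = 241.78 × 10/5.000 = 484 m³/s.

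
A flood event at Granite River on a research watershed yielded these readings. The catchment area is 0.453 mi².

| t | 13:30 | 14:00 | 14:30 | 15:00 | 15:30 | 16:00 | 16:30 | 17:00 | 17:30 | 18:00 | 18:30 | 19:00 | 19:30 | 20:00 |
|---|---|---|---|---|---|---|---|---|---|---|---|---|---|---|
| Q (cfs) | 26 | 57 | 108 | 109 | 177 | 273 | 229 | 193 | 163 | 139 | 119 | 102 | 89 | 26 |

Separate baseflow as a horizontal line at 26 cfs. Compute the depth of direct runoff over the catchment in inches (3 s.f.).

Direct runoff: 0.0, 31.0, 82.0, 83.0, 151.0, 247.0, 203.0, 167.0, 137.0, 113.0, 93.0, 76.0, 63.0, 0.0 cfs; ΣQ_DR = 1446 cfs.
V = ΣQ_DR · Δt = 1446 × 1800 s = 2.603 × 10^6 ft³.
Over A = 0.453 mi², depth = V / A = 2.47 in.

d ≈ 2.47 in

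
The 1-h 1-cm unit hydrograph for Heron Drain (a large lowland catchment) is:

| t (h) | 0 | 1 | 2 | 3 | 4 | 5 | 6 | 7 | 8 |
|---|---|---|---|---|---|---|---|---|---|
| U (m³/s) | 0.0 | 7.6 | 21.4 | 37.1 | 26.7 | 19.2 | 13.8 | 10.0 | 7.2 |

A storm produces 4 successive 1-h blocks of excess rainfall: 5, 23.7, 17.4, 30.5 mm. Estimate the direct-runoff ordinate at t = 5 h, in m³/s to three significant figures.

Q ≈ 203 m³/s

By discrete convolution, Q_j = Σ (P_i / 10 mm) · U_{j−i}.
At t = 5 h (j=5): Q = (5/10)·19.2 + (23.7/10)·26.7 + (17.4/10)·37.1 + (30.5/10)·21.4 = 203 m³/s.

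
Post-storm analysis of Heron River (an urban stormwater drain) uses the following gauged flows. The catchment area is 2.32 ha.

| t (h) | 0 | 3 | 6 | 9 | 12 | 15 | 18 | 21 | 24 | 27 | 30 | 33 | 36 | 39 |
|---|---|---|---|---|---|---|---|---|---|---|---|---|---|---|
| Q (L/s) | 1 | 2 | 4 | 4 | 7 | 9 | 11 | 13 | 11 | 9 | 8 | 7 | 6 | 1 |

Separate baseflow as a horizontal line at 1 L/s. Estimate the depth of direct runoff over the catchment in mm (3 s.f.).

Direct runoff: 0.0, 1.0, 3.0, 3.0, 6.0, 8.0, 10.0, 12.0, 10.0, 8.0, 7.0, 6.0, 5.0, 0.0 L/s; ΣQ_DR = 79.00 L/s.
V = ΣQ_DR · Δt = 79.00 × 10800 s = 8.532 × 10^5 L.
Over A = 2.32 ha, depth = V / A = 36.8 mm.

d ≈ 36.8 mm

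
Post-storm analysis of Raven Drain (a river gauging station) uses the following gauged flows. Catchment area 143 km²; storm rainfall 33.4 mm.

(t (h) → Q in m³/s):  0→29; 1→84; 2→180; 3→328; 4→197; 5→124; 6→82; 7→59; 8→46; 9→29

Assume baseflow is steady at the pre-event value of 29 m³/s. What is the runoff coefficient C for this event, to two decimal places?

C ≈ 0.65

ΣQ_DR = 868.0 m³/s; V = ΣQ_DR·Δt = 3.125 × 10^6 m³.
Runoff depth d = V / A = 21.85 mm.
C = d / P = 21.85 / 33.4 = 0.65.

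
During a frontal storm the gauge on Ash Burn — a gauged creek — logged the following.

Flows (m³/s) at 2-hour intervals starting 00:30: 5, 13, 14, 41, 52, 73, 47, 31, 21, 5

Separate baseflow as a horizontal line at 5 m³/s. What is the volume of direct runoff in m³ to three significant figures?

V ≈ 1.81 × 10^6 m³

Direct-runoff ordinates (Q − Q_b): 0.0, 8.0, 9.0, 36.0, 47.0, 68.0, 42.0, 26.0, 16.0, 0.0 m³/s.
ΣQ_DR = 252.0 m³/s.
With Δt = 2 h = 7200 s, V = ΣQ_DR · Δt = 252.0 × 7200 = 1.81 × 10^6 m³.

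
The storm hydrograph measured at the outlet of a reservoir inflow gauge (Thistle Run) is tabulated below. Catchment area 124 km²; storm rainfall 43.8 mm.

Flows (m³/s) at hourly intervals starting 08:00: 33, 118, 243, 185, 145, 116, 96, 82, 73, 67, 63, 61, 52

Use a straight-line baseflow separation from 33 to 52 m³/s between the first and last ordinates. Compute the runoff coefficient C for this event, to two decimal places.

ΣQ_DR = 781.5 m³/s; V = ΣQ_DR·Δt = 2.813 × 10^6 m³.
Runoff depth d = V / A = 22.69 mm.
C = d / P = 22.69 / 43.8 = 0.52.

C ≈ 0.52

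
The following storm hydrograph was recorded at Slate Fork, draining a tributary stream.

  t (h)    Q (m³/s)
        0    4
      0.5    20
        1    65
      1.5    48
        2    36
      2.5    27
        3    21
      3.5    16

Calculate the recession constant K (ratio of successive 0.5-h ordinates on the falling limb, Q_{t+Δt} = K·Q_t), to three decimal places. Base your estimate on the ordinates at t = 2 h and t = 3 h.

K ≈ 0.764

Using the recession-limb readings at t = 2 h and t = 3 h: Q falls from 36 to 21 m³/s over 2 intervals.
K = (Q₂/Q₁)^(1/2) = (21/36)^(1/2) = 0.764.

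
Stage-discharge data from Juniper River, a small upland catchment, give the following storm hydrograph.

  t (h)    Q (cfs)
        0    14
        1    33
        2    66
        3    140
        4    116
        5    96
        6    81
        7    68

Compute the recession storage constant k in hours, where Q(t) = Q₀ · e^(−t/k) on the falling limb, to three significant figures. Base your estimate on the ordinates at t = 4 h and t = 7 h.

On the falling limb, Q drops from 116 to 68 cfs between t = 4 h and t = 7 h (Δt = 3 h).
k = −Δt / ln(Q₂/Q₁) = −3 / ln(68/116) = 5.62 h.

k ≈ 5.62 h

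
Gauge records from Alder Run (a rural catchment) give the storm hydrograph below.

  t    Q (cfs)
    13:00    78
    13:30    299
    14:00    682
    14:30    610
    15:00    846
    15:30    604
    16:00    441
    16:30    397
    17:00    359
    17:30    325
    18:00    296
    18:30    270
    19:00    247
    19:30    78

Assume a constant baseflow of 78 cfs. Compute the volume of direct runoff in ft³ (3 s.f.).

Direct-runoff ordinates (Q − Q_b): 0.0, 221.0, 604.0, 532.0, 768.0, 526.0, 363.0, 319.0, 281.0, 247.0, 218.0, 192.0, 169.0, 0.0 cfs.
ΣQ_DR = 4440 cfs.
With Δt = 0.5 h = 1800 s, V = ΣQ_DR · Δt = 4440 × 1800 = 7.99 × 10^6 ft³.

V ≈ 7.99 × 10^6 ft³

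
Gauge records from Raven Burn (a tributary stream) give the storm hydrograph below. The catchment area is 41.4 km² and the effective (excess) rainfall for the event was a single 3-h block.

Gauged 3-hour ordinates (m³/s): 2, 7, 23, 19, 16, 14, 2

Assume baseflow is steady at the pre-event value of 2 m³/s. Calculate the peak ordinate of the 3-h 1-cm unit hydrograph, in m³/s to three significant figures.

U_p ≈ 11.7 m³/s

Direct runoff: 0.0, 5.0, 21.0, 17.0, 14.0, 12.0, 0.0 m³/s; ΣQ_DR = 69.00 m³/s, peak = 21.0 m³/s.
Runoff depth d = ΣQ_DR·Δt / A = 69.00 × 10800 / (41.4 km²) = 18.00 mm.
The 1-cm UH is the DRH scaled by (10 mm)/d, so U_p = 21.0 × 10/18.00 = 11.7 m³/s.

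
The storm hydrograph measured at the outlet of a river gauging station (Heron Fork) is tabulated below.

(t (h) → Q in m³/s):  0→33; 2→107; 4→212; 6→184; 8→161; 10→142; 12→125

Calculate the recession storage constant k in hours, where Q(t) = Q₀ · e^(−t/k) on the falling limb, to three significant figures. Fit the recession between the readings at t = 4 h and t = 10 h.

k ≈ 15.0 h

On the falling limb, Q drops from 212 to 142 m³/s between t = 4 h and t = 10 h (Δt = 6 h).
k = −Δt / ln(Q₂/Q₁) = −6 / ln(142/212) = 15.0 h.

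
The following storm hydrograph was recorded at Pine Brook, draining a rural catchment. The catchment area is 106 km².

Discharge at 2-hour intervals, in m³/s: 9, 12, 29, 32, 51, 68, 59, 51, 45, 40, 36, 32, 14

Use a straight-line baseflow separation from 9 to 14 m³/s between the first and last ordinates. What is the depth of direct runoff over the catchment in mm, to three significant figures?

d ≈ 22.3 mm

Direct runoff: 0.00, 2.58, 19.17, 21.75, 40.33, 56.92, 47.50, 39.08, 32.67, 27.25, 22.83, 18.42, 0.00 m³/s; ΣQ_DR = 328.5 m³/s.
V = ΣQ_DR · Δt = 328.5 × 7200 s = 2.365 × 10^6 m³.
Over A = 106 km², depth = V / A = 22.3 mm.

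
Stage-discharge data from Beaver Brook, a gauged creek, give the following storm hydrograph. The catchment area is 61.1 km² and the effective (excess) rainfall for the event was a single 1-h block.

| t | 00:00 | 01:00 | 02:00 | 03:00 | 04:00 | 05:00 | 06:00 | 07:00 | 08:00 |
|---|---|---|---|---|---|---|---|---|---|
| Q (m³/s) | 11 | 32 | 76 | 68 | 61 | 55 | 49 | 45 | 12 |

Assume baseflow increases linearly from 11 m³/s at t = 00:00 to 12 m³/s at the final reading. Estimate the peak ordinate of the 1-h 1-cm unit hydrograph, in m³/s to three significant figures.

Direct runoff: 0.00, 20.88, 64.75, 56.62, 49.50, 43.38, 37.25, 33.12, 0.00 m³/s; ΣQ_DR = 305.5 m³/s, peak = 64.75 m³/s.
Runoff depth d = ΣQ_DR·Δt / A = 305.5 × 3600 / (61.1 km²) = 18.00 mm.
The 1-cm UH is the DRH scaled by (10 mm)/d, so U_p = 64.75 × 10/18.00 = 36.0 m³/s.

U_p ≈ 36.0 m³/s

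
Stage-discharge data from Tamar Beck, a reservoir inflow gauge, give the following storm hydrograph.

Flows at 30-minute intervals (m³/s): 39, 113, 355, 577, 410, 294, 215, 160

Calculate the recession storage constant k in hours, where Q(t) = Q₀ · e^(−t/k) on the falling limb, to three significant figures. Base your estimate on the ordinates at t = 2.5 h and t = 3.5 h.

On the falling limb, Q drops from 294 to 160 m³/s between t = 2.5 h and t = 3.5 h (Δt = 1 h).
k = −Δt / ln(Q₂/Q₁) = −1 / ln(160/294) = 1.64 h.

k ≈ 1.64 h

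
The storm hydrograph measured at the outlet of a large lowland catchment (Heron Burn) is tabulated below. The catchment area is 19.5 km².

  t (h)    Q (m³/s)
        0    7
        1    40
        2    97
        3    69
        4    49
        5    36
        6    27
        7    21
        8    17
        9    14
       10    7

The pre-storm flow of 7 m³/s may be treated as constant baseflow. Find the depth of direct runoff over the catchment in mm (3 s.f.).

Direct runoff: 0.0, 33.0, 90.0, 62.0, 42.0, 29.0, 20.0, 14.0, 10.0, 7.0, 0.0 m³/s; ΣQ_DR = 307.0 m³/s.
V = ΣQ_DR · Δt = 307.0 × 3600 s = 1.105 × 10^6 m³.
Over A = 19.5 km², depth = V / A = 56.7 mm.

d ≈ 56.7 mm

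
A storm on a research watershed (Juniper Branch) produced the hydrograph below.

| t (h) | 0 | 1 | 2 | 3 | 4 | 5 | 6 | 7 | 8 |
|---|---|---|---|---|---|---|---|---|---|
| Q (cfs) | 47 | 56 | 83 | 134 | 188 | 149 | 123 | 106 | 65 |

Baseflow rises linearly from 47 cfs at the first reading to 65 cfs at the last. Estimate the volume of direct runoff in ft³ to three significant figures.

Direct-runoff ordinates (Q − Q_b): 0.00, 6.75, 31.50, 80.25, 132.00, 90.75, 62.50, 43.25, 0.00 cfs.
ΣQ_DR = 447.0 cfs.
With Δt = 1 h = 3600 s, V = ΣQ_DR · Δt = 447.0 × 3600 = 1.61 × 10^6 ft³.

V ≈ 1.61 × 10^6 ft³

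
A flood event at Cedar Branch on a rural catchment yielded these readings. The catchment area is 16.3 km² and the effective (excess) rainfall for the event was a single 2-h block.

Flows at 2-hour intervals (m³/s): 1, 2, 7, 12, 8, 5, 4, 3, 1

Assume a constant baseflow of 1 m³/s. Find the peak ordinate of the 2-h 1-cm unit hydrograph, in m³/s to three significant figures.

Direct runoff: 0.0, 1.0, 6.0, 11.0, 7.0, 4.0, 3.0, 2.0, 0.0 m³/s; ΣQ_DR = 34.00 m³/s, peak = 11.0 m³/s.
Runoff depth d = ΣQ_DR·Δt / A = 34.00 × 7200 / (16.3 km²) = 15.02 mm.
The 1-cm UH is the DRH scaled by (10 mm)/d, so U_p = 11.0 × 10/15.02 = 7.32 m³/s.

U_p ≈ 7.32 m³/s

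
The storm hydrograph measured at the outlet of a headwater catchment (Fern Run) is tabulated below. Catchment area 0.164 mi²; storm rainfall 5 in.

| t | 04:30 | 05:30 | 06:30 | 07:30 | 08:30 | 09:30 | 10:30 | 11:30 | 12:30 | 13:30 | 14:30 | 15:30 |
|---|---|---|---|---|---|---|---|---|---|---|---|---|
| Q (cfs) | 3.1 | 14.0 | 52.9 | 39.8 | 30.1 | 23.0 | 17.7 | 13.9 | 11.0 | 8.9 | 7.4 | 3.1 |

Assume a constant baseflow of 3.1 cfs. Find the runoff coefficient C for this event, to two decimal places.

C ≈ 0.35

ΣQ_DR = 187.7 cfs; V = ΣQ_DR·Δt = 6.757 × 10^5 ft³.
Runoff depth d = V / A = 1.774 in.
C = d / P = 1.774 / 5 = 0.35.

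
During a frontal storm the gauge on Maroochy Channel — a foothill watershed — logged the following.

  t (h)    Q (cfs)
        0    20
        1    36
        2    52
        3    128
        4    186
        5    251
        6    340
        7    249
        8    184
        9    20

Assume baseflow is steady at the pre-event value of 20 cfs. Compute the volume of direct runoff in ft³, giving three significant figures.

V ≈ 4.56 × 10^6 ft³

Direct-runoff ordinates (Q − Q_b): 0.0, 16.0, 32.0, 108.0, 166.0, 231.0, 320.0, 229.0, 164.0, 0.0 cfs.
ΣQ_DR = 1266 cfs.
With Δt = 1 h = 3600 s, V = ΣQ_DR · Δt = 1266 × 3600 = 4.56 × 10^6 ft³.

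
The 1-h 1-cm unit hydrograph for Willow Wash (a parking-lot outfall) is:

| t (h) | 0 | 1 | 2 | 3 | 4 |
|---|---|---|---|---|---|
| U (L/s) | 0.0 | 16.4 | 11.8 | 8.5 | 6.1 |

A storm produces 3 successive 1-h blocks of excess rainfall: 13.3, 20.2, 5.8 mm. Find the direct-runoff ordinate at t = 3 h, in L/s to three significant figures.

By discrete convolution, Q_j = Σ (P_i / 10 mm) · U_{j−i}.
At t = 3 h (j=3): Q = (13.3/10)·8.5 + (20.2/10)·11.8 + (5.8/10)·16.4 = 44.7 L/s.

Q ≈ 44.7 L/s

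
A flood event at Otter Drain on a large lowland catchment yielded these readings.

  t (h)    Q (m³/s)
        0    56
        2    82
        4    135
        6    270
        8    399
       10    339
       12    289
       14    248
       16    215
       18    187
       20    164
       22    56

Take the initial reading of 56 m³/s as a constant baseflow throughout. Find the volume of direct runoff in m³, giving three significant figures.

Direct-runoff ordinates (Q − Q_b): 0.0, 26.0, 79.0, 214.0, 343.0, 283.0, 233.0, 192.0, 159.0, 131.0, 108.0, 0.0 m³/s.
ΣQ_DR = 1768 m³/s.
With Δt = 2 h = 7200 s, V = ΣQ_DR · Δt = 1768 × 7200 = 1.27 × 10^7 m³.

V ≈ 1.27 × 10^7 m³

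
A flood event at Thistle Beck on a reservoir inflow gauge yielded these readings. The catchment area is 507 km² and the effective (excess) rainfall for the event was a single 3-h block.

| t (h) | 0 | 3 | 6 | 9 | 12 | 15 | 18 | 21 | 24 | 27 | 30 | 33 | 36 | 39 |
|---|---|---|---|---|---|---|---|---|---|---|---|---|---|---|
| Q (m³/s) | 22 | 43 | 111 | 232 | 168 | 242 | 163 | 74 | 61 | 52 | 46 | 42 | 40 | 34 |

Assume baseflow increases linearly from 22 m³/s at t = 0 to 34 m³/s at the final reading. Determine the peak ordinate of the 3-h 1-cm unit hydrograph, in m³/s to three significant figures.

Direct runoff: 0.00, 20.08, 87.15, 207.23, 142.31, 215.38, 135.46, 45.54, 31.62, 21.69, 14.77, 9.85, 6.92, 0.00 m³/s; ΣQ_DR = 938.0 m³/s, peak = 215.38 m³/s.
Runoff depth d = ΣQ_DR·Δt / A = 938.0 × 10800 / (507 km²) = 19.98 mm.
The 1-cm UH is the DRH scaled by (10 mm)/d, so U_p = 215.38 × 10/19.98 = 108 m³/s.

U_p ≈ 108 m³/s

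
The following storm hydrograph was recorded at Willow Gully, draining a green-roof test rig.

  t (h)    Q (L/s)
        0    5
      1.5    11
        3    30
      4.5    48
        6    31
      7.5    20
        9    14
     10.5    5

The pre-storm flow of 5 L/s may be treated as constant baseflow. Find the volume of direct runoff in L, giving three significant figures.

Direct-runoff ordinates (Q − Q_b): 0.0, 6.0, 25.0, 43.0, 26.0, 15.0, 9.0, 0.0 L/s.
ΣQ_DR = 124.0 L/s.
With Δt = 1.5 h = 5400 s, V = ΣQ_DR · Δt = 124.0 × 5400 = 6.70 × 10^5 L.

V ≈ 6.70 × 10^5 L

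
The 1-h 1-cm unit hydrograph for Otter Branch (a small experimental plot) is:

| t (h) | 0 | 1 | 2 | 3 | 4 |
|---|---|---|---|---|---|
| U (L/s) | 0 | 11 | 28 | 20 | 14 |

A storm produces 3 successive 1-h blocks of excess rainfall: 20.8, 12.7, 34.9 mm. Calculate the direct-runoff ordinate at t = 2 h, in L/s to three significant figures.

Q ≈ 72.2 L/s

By discrete convolution, Q_j = Σ (P_i / 10 mm) · U_{j−i}.
At t = 2 h (j=2): Q = (20.8/10)·28 + (12.7/10)·11 + (34.9/10)·0 = 72.2 L/s.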